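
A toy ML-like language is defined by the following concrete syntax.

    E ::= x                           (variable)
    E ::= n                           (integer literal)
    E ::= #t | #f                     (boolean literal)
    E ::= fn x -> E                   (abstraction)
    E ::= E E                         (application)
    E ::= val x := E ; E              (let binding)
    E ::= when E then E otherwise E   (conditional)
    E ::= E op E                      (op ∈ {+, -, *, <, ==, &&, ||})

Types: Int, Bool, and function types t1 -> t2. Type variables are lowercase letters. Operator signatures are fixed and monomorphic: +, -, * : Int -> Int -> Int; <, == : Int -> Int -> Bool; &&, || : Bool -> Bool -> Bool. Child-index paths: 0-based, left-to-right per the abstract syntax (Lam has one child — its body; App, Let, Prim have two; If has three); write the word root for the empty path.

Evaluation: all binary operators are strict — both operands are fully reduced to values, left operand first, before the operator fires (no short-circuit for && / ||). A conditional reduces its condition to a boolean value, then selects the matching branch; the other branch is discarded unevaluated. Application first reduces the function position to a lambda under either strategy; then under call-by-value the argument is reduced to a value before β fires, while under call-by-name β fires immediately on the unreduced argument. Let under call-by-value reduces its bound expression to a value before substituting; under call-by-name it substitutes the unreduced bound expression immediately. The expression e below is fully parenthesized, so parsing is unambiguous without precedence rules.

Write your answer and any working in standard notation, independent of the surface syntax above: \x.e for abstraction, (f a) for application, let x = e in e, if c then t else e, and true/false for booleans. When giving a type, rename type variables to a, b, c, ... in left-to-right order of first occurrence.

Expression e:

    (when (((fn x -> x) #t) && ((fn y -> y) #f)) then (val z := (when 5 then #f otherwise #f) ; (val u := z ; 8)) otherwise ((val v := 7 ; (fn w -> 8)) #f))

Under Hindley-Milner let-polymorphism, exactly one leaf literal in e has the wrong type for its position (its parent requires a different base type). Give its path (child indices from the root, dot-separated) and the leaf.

Working:
x : a
\x._ : a -> a
  unify a -> a ~ Bool -> b
  unify a ~ Bool
  unify Bool ~ b
_ _ : Bool
  unify Bool ~ Bool
y : c
\y._ : c -> c
  unify c -> c ~ Bool -> d
  unify c ~ Bool
  unify Bool ~ d
_ _ : Bool
  unify Bool ~ Bool
  unify Bool ~ Bool
  unify Int ~ Bool
  FAIL: mismatch Int ~ Bool

Answer: 1.0.0 : 5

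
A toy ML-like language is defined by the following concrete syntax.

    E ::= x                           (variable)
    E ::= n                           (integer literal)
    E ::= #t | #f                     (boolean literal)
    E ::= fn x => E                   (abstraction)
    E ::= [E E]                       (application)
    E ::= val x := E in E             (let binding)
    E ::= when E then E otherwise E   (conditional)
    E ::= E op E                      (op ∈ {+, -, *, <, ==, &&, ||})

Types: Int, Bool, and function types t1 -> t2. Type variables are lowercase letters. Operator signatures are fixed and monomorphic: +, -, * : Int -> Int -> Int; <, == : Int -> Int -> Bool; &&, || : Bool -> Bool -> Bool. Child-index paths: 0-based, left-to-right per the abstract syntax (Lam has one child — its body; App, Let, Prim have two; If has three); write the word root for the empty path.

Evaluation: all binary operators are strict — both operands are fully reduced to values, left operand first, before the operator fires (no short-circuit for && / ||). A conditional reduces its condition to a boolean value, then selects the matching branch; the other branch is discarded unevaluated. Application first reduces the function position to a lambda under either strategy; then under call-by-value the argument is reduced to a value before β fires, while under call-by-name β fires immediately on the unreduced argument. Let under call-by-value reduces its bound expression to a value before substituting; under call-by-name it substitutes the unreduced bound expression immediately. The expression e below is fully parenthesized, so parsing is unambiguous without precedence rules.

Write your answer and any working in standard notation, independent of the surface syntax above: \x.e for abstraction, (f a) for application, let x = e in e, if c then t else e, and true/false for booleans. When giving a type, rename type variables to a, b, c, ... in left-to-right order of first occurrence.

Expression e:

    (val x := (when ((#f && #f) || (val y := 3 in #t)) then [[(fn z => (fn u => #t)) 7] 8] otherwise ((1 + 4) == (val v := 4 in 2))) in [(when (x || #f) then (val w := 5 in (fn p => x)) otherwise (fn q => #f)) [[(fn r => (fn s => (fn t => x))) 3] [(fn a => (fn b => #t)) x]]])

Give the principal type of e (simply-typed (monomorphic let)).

Answer: Bool

Derivation:
  unify Bool ~ Bool
  unify Bool ~ Bool
  unify Bool ~ Bool
let y : Int
  unify Bool ~ Bool
  unify Bool ~ Bool
\u._ : b -> Bool
\z._ : a -> b -> Bool
  unify a -> b -> Bool ~ Int -> c
  unify a ~ Int
  unify b -> Bool ~ c
_ _ : b -> Bool
  unify b -> Bool ~ Int -> d
  unify b ~ Int
  unify Bool ~ d
_ _ : Bool
  unify Int ~ Int
  unify Int ~ Int
  unify Int ~ Int
let v : Int
  unify Int ~ Int
  unify Bool ~ Bool
let x : Bool
x : Bool
  unify Bool ~ Bool
  unify Bool ~ Bool
  unify Bool ~ Bool
let w : Int
x : Bool
\p._ : e -> Bool
\q._ : f -> Bool
  unify e -> Bool ~ f -> Bool
  unify e ~ f
  unify Bool ~ Bool
x : Bool
\t._ : i -> Bool
\s._ : h -> i -> Bool
\r._ : g -> h -> i -> Bool
  unify g -> h -> i -> Bool ~ Int -> j
  unify g ~ Int
  unify h -> i -> Bool ~ j
_ _ : h -> i -> Bool
\b._ : l -> Bool
\a._ : k -> l -> Bool
x : Bool
  unify k -> l -> Bool ~ Bool -> m
  unify k ~ Bool
  unify l -> Bool ~ m
_ _ : l -> Bool
  unify h -> i -> Bool ~ (l -> Bool) -> n
  unify h ~ l -> Bool
  unify i -> Bool ~ n
_ _ : i -> Bool
  unify f -> Bool ~ (i -> Bool) -> o
  unify f ~ i -> Bool
  unify Bool ~ o
_ _ : Bool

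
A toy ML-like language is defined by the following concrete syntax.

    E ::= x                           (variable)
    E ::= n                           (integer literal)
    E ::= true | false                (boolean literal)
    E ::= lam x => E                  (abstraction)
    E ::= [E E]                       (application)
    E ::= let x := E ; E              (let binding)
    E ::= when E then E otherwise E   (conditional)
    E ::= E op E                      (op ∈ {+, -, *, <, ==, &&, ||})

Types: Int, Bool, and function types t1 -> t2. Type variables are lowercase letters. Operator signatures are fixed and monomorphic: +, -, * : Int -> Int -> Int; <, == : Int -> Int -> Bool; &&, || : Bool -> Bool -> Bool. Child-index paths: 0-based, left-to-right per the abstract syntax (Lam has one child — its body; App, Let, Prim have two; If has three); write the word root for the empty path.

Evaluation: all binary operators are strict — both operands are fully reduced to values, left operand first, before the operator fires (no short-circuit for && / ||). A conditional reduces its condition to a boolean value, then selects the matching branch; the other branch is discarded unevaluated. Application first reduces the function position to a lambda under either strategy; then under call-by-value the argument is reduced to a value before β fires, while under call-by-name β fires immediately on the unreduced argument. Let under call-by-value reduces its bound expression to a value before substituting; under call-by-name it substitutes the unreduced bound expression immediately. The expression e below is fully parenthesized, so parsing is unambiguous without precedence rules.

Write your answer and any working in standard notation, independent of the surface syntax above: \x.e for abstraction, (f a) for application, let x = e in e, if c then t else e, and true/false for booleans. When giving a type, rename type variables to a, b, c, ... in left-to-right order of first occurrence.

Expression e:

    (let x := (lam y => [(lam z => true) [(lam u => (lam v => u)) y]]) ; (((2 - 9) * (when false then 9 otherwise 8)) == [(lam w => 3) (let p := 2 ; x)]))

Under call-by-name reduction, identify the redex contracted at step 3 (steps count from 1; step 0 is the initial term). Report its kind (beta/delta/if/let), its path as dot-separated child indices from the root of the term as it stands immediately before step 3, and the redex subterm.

Derivation:
step 0: (let x = (\y.((\z.true) ((\u.(\v.u)) y))) in (((2 - 9) * (if false then 9 else 8)) == ((\w.3) (let p = 2 in x))))
step 1: [let@root] (((2 - 9) * (if false then 9 else 8)) == ((\w.3) (let p = 2 in (\y.((\z.true) ((\u.(\v.u)) y))))))
step 2: [delta@0.0] ((-7 * (if false then 9 else 8)) == ((\w.3) (let p = 2 in (\y.((\z.true) ((\u.(\v.u)) y))))))
step 3: [if@0.1] ((-7 * 8) == ((\w.3) (let p = 2 in (\y.((\z.true) ((\u.(\v.u)) y))))))

Answer: if at 0.1 : (if false then 9 else 8)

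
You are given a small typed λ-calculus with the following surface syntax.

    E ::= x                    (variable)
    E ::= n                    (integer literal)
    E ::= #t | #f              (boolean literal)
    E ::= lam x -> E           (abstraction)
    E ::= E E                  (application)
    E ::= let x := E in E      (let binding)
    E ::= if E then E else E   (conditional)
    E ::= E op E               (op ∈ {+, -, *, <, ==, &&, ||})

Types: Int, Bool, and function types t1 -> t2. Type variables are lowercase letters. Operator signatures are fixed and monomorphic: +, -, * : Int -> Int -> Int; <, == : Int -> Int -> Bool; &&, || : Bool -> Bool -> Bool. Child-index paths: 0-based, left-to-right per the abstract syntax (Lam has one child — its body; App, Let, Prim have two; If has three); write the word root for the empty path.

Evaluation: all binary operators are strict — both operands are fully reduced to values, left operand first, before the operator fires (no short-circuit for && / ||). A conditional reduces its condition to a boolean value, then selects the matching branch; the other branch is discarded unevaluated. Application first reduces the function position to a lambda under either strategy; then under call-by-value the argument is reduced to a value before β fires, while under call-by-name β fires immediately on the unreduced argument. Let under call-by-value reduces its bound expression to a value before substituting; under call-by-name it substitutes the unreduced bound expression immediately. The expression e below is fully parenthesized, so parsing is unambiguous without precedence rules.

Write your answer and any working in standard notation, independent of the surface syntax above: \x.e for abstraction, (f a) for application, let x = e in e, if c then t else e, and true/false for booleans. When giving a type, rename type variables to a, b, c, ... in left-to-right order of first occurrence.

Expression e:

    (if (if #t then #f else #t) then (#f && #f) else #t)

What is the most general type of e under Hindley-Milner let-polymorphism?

Answer: Bool

Trace:
  unify Bool ~ Bool
  unify Bool ~ Bool
  unify Bool ~ Bool
  unify Bool ~ Bool
  unify Bool ~ Bool
  unify Bool ~ Bool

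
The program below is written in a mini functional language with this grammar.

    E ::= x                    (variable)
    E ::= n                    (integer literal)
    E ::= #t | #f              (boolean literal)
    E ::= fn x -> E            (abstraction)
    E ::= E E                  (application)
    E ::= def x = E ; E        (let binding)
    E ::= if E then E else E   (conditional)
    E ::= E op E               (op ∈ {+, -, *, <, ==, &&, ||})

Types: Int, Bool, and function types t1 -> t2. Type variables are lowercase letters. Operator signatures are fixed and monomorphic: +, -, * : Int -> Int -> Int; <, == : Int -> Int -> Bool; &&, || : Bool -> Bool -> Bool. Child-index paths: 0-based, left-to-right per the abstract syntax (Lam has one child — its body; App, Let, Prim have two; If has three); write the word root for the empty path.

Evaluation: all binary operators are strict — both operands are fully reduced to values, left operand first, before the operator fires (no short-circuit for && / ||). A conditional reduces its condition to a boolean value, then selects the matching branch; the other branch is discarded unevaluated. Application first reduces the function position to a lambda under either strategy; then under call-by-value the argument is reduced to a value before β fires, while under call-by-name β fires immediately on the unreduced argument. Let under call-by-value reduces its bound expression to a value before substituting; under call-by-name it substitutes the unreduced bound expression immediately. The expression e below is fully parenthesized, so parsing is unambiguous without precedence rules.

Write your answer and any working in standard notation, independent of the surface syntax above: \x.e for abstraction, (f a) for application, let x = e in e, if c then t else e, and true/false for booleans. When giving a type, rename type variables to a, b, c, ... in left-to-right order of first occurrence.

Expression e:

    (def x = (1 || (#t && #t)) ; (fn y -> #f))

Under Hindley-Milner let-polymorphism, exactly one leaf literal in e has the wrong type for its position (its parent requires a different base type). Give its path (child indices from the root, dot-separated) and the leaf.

Answer: 0.0 : 1

Derivation:
  unify Int ~ Bool
  FAIL: mismatch Int ~ Bool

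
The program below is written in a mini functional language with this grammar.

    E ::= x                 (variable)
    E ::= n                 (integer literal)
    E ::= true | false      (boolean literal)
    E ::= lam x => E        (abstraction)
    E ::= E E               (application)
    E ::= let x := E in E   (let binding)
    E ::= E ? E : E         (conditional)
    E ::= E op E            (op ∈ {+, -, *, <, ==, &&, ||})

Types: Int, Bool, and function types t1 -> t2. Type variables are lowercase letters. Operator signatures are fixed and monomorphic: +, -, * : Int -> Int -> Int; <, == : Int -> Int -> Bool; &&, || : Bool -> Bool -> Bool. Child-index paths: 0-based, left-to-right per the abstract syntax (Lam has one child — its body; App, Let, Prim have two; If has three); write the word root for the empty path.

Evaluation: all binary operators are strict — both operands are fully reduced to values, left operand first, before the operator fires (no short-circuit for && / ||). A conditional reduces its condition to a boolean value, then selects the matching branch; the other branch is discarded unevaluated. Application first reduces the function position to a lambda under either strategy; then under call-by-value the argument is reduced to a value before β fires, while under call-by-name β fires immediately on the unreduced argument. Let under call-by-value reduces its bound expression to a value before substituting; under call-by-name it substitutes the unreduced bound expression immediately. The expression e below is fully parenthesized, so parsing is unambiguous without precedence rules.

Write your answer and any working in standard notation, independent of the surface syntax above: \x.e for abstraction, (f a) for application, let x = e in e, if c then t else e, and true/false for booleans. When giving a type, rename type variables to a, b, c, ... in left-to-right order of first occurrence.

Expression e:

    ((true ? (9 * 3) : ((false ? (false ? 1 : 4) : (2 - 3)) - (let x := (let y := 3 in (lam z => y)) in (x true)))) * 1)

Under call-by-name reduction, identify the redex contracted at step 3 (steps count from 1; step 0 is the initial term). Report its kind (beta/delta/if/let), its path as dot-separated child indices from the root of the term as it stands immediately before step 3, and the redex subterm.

Answer: delta at root : (27 * 1)

Derivation:
step 0: ((if true then (9 * 3) else ((if false then (if false then 1 else 4) else (2 - 3)) - (let x = (let y = 3 in (\z.y)) in (x true)))) * 1)
step 1: [if@0] ((9 * 3) * 1)
step 2: [delta@0] (27 * 1)
step 3: [delta@root] 27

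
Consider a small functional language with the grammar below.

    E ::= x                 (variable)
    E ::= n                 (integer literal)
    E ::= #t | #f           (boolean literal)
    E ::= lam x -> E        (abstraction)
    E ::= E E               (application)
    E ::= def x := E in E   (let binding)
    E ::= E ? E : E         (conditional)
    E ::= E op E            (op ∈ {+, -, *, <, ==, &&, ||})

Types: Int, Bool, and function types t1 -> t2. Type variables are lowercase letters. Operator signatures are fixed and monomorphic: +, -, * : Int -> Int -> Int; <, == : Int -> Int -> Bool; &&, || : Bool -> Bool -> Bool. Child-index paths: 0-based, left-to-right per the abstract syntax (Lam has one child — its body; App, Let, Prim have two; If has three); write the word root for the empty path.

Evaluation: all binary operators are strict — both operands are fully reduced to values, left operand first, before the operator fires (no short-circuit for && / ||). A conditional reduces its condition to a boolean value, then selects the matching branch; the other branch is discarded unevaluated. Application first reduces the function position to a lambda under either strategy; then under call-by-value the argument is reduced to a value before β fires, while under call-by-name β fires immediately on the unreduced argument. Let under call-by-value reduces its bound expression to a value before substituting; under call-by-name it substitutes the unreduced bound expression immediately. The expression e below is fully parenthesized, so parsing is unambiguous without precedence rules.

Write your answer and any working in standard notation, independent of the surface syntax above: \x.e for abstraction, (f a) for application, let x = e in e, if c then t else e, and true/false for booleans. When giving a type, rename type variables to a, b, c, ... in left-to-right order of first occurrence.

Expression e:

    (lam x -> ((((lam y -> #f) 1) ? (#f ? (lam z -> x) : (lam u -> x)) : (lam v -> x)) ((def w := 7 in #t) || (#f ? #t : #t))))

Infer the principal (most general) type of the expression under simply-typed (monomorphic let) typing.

Answer: a -> a

Derivation:
\y._ : b -> Bool
  unify b -> Bool ~ Int -> c
  unify b ~ Int
  unify Bool ~ c
_ _ : Bool
  unify Bool ~ Bool
  unify Bool ~ Bool
x : a
\z._ : d -> a
x : a
\u._ : e -> a
  unify d -> a ~ e -> a
  unify d ~ e
  unify a ~ a
x : a
\v._ : f -> a
  unify e -> a ~ f -> a
  unify e ~ f
  unify a ~ a
let w : Int
  unify Bool ~ Bool
  unify Bool ~ Bool
  unify Bool ~ Bool
  unify Bool ~ Bool
  unify f -> a ~ Bool -> g
  unify f ~ Bool
  unify a ~ g
_ _ : g
\x._ : g -> g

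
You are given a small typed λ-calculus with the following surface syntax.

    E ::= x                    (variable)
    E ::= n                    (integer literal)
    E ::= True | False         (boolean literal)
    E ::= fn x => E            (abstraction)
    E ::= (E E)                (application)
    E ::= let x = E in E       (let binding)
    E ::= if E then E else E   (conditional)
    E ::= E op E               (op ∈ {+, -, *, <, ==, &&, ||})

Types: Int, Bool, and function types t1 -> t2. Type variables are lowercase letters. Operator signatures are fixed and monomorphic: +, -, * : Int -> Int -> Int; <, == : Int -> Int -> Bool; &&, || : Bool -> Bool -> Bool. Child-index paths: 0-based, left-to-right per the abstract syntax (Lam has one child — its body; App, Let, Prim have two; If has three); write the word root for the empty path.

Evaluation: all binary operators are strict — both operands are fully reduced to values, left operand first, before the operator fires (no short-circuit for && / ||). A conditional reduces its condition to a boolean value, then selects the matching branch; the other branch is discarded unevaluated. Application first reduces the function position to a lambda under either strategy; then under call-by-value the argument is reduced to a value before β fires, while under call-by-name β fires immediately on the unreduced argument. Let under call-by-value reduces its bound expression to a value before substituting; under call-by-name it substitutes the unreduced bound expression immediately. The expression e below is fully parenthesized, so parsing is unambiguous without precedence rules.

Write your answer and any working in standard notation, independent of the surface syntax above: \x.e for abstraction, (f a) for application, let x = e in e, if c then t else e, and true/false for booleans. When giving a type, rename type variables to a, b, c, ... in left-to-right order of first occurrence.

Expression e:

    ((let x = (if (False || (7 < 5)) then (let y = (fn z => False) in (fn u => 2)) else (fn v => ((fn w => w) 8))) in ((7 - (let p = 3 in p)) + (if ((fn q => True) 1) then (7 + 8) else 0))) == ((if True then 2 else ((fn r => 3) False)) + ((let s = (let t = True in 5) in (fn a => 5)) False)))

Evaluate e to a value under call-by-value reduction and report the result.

Trace:
step 0: ((let x = (if (false || (7 < 5)) then (let y = (\z.false) in (\u.2)) else (\v.((\w.w) 8))) in ((7 - (let p = 3 in p)) + (if ((\q.true) 1) then (7 + 8) else 0))) == ((if true then 2 else ((\r.3) false)) + ((let s = (let t = true in 5) in (\a.5)) false)))
step 1: [delta@0.0.0.1] ((let x = (if (false || false) then (let y = (\z.false) in (\u.2)) else (\v.((\w.w) 8))) in ((7 - (let p = 3 in p)) + (if ((\q.true) 1) then (7 + 8) else 0))) == ((if true then 2 else ((\r.3) false)) + ((let s = (let t = true in 5) in (\a.5)) false)))
step 2: [delta@0.0.0] ((let x = (if false then (let y = (\z.false) in (\u.2)) else (\v.((\w.w) 8))) in ((7 - (let p = 3 in p)) + (if ((\q.true) 1) then (7 + 8) else 0))) == ((if true then 2 else ((\r.3) false)) + ((let s = (let t = true in 5) in (\a.5)) false)))
step 3: [if@0.0] ((let x = (\v.((\w.w) 8)) in ((7 - (let p = 3 in p)) + (if ((\q.true) 1) then (7 + 8) else 0))) == ((if true then 2 else ((\r.3) false)) + ((let s = (let t = true in 5) in (\a.5)) false)))
step 4: [let@0] (((7 - (let p = 3 in p)) + (if ((\q.true) 1) then (7 + 8) else 0)) == ((if true then 2 else ((\r.3) false)) + ((let s = (let t = true in 5) in (\a.5)) false)))
step 5: [let@0.0.1] (((7 - 3) + (if ((\q.true) 1) then (7 + 8) else 0)) == ((if true then 2 else ((\r.3) false)) + ((let s = (let t = true in 5) in (\a.5)) false)))
step 6: [delta@0.0] ((4 + (if ((\q.true) 1) then (7 + 8) else 0)) == ((if true then 2 else ((\r.3) false)) + ((let s = (let t = true in 5) in (\a.5)) false)))
step 7: [beta@0.1.0] ((4 + (if true then (7 + 8) else 0)) == ((if true then 2 else ((\r.3) false)) + ((let s = (let t = true in 5) in (\a.5)) false)))
step 8: [if@0.1] ((4 + (7 + 8)) == ((if true then 2 else ((\r.3) false)) + ((let s = (let t = true in 5) in (\a.5)) false)))
step 9: [delta@0.1] ((4 + 15) == ((if true then 2 else ((\r.3) false)) + ((let s = (let t = true in 5) in (\a.5)) false)))
step 10: [delta@0] (19 == ((if true then 2 else ((\r.3) false)) + ((let s = (let t = true in 5) in (\a.5)) false)))
step 11: [if@1.0] (19 == (2 + ((let s = (let t = true in 5) in (\a.5)) false)))
step 12: [let@1.1.0.0] (19 == (2 + ((let s = 5 in (\a.5)) false)))
step 13: [let@1.1.0] (19 == (2 + ((\a.5) false)))
step 14: [beta@1.1] (19 == (2 + 5))
step 15: [delta@1] (19 == 7)
step 16: [delta@root] false

Answer: false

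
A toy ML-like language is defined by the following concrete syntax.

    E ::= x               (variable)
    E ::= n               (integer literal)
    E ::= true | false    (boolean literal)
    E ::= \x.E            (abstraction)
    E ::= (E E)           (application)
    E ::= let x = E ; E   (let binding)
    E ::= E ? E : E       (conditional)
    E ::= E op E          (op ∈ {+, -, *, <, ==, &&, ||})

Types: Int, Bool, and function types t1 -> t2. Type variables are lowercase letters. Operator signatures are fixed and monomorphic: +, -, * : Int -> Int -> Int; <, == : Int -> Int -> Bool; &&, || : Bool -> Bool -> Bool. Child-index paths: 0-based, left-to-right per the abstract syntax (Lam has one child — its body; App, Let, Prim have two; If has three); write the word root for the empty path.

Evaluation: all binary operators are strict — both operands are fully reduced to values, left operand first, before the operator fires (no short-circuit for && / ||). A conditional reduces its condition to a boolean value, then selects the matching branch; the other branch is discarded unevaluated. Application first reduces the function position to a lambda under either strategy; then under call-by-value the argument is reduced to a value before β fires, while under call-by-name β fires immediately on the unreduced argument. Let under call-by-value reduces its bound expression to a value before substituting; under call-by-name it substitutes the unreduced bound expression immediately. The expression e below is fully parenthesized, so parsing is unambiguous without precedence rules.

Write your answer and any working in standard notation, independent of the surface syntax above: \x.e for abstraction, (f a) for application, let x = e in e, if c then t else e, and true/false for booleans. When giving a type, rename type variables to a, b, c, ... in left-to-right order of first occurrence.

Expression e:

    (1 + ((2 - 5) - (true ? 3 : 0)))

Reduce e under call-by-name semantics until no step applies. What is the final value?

Answer: -5

Working:
step 0: (1 + ((2 - 5) - (if true then 3 else 0)))
step 1: [delta@1.0] (1 + (-3 - (if true then 3 else 0)))
step 2: [if@1.1] (1 + (-3 - 3))
step 3: [delta@1] (1 + -6)
step 4: [delta@root] -5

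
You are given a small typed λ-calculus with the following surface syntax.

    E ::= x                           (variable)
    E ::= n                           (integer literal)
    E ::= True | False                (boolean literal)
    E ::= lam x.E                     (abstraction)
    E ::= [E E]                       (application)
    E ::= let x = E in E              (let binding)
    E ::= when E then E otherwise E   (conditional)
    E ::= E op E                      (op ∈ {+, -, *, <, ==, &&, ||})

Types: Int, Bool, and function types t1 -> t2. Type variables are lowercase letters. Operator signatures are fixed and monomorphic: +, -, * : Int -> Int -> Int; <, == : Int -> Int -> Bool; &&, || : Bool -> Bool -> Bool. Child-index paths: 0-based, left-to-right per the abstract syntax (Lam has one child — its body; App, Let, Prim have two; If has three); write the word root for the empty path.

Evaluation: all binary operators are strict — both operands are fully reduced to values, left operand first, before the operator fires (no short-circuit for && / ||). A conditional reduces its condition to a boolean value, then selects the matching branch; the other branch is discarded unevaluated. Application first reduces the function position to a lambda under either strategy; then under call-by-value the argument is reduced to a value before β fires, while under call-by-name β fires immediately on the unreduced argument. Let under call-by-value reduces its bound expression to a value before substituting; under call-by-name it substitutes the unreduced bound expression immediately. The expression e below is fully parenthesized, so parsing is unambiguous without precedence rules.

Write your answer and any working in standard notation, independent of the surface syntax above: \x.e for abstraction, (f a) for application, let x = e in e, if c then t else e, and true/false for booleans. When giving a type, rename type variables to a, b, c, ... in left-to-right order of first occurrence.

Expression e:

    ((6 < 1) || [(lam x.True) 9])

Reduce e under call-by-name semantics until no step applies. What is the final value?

Working:
step 0: ((6 < 1) || ((\x.true) 9))
step 1: [delta@0] (false || ((\x.true) 9))
step 2: [beta@1] (false || true)
step 3: [delta@root] true

Answer: true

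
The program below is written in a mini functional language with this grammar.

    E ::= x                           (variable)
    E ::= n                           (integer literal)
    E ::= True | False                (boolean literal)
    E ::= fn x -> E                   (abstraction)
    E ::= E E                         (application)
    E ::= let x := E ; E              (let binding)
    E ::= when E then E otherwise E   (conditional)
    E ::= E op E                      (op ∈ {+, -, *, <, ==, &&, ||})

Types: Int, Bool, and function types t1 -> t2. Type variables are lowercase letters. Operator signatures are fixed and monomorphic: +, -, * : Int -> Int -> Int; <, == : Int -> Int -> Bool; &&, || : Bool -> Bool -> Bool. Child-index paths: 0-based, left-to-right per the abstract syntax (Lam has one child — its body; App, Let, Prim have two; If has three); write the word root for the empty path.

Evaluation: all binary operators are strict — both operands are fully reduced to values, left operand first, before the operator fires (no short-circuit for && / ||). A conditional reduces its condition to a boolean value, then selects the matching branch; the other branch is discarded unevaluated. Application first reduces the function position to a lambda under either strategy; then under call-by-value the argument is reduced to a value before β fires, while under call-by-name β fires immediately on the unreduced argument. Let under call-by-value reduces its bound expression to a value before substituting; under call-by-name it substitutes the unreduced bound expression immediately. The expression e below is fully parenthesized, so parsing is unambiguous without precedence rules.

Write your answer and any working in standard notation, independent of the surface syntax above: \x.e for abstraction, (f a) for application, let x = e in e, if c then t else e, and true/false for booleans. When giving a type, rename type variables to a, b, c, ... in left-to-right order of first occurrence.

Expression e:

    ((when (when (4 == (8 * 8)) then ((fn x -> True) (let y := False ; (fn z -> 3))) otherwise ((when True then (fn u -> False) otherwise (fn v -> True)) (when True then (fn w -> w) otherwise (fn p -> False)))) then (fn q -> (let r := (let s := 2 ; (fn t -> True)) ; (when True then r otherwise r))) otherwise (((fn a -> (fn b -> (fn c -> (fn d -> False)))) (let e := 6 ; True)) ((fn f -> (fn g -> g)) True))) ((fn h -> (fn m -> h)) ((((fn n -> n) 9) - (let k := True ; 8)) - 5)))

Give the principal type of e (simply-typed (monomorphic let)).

Answer: a -> Bool

Derivation:
  unify Int ~ Int
  unify Int ~ Int
  unify Int ~ Int
  unify Int ~ Int
  unify Bool ~ Bool
\x._ : a -> Bool
let y : Bool
\z._ : b -> Int
  unify a -> Bool ~ (b -> Int) -> c
  unify a ~ b -> Int
  unify Bool ~ c
_ _ : Bool
  unify Bool ~ Bool
\u._ : d -> Bool
\v._ : e -> Bool
  unify d -> Bool ~ e -> Bool
  unify d ~ e
  unify Bool ~ Bool
  unify Bool ~ Bool
w : f
\w._ : f -> f
\p._ : g -> Bool
  unify f -> f ~ g -> Bool
  unify f ~ g
  unify g ~ Bool
  unify e -> Bool ~ (Bool -> Bool) -> h
  unify e ~ Bool -> Bool
  unify Bool ~ h
_ _ : Bool
  unify Bool ~ Bool
  unify Bool ~ Bool
let s : Int
\t._ : j -> Bool
let r : j -> Bool
  unify Bool ~ Bool
r : j -> Bool
r : j -> Bool
  unify j -> Bool ~ j -> Bool
  unify j ~ j
  unify Bool ~ Bool
\q._ : i -> j -> Bool
\d._ : n -> Bool
\c._ : m -> n -> Bool
\b._ : l -> m -> n -> Bool
\a._ : k -> l -> m -> n -> Bool
let e : Int
  unify k -> l -> m -> n -> Bool ~ Bool -> o
  unify k ~ Bool
  unify l -> m -> n -> Bool ~ o
_ _ : l -> m -> n -> Bool
g : q
\g._ : q -> q
\f._ : p -> q -> q
  unify p -> q -> q ~ Bool -> r
  unify p ~ Bool
  unify q -> q ~ r
_ _ : q -> q
  unify l -> m -> n -> Bool ~ (q -> q) -> s
  unify l ~ q -> q
  unify m -> n -> Bool ~ s
_ _ : m -> n -> Bool
  unify i -> j -> Bool ~ m -> n -> Bool
  unify i ~ m
  unify j -> Bool ~ n -> Bool
  unify j ~ n
  unify Bool ~ Bool
h : t
\m._ : u -> t
\h._ : t -> u -> t
n : v
\n._ : v -> v
  unify v -> v ~ Int -> w
  unify v ~ Int
  unify Int ~ w
_ _ : Int
  unify Int ~ Int
let k : Bool
  unify Int ~ Int
  unify Int ~ Int
  unify Int ~ Int
  unify t -> u -> t ~ Int -> x
  unify t ~ Int
  unify u -> Int ~ x
_ _ : u -> Int
  unify m -> n -> Bool ~ (u -> Int) -> y
  unify m ~ u -> Int
  unify n -> Bool ~ y
_ _ : n -> Bool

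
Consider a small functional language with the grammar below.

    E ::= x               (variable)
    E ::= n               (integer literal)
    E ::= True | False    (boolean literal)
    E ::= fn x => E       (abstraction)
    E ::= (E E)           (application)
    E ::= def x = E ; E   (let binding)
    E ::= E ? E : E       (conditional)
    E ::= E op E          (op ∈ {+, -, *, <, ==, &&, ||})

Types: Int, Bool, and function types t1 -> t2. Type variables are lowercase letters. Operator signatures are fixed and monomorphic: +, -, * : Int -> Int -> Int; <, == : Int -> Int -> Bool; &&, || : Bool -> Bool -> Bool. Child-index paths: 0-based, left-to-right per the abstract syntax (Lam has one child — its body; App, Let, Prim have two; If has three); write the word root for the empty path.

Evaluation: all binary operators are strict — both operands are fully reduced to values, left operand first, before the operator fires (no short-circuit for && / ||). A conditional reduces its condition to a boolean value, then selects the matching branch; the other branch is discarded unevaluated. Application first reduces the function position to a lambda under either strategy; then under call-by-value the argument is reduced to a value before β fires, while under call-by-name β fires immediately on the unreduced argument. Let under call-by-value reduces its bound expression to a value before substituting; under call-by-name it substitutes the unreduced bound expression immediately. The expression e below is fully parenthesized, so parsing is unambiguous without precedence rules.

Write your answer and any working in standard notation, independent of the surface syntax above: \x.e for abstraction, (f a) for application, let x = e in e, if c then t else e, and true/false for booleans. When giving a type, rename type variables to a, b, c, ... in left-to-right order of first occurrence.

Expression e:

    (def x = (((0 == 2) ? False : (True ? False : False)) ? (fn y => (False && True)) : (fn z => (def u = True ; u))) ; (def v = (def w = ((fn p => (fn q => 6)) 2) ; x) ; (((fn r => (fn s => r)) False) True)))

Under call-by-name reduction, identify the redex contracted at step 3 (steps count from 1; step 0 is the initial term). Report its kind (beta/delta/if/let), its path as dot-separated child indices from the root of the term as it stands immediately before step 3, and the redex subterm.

Answer: beta at 0 : ((\r.(\s.r)) false)

Derivation:
step 0: (let x = (if (if (0 == 2) then false else (if true then false else false)) then (\y.(false && true)) else (\z.(let u = true in u))) in (let v = (let w = ((\p.(\q.6)) 2) in x) in (((\r.(\s.r)) false) true)))
step 1: [let@root] (let v = (let w = ((\p.(\q.6)) 2) in (if (if (0 == 2) then false else (if true then false else false)) then (\y.(false && true)) else (\z.(let u = true in u)))) in (((\r.(\s.r)) false) true))
step 2: [let@root] (((\r.(\s.r)) false) true)
step 3: [beta@0] ((\s.false) true)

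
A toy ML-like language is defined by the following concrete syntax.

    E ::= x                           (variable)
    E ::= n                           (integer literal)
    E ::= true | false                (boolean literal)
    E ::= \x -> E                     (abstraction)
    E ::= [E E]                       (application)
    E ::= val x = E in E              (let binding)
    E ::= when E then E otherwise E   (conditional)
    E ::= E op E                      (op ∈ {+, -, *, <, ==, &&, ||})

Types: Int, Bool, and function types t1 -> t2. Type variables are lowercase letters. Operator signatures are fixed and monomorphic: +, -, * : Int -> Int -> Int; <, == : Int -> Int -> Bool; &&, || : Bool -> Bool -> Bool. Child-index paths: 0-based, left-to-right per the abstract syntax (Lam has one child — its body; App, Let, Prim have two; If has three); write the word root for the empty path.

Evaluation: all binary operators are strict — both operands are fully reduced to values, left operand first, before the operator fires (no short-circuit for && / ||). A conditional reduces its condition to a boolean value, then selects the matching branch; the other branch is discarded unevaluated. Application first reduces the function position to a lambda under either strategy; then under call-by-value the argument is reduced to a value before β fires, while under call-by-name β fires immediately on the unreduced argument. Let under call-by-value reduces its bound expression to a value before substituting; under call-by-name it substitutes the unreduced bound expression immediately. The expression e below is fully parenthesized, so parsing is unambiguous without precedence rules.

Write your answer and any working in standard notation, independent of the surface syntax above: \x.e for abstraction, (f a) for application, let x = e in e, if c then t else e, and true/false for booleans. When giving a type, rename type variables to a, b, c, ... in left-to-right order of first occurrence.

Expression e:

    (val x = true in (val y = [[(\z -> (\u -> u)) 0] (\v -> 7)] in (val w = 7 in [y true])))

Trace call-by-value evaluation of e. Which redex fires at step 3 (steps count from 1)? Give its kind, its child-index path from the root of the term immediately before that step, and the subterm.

Answer: beta at 0 : ((\u.u) (\v.7))

Working:
step 0: (let x = true in (let y = (((\z.(\u.u)) 0) (\v.7)) in (let w = 7 in (y true))))
step 1: [let@root] (let y = (((\z.(\u.u)) 0) (\v.7)) in (let w = 7 in (y true)))
step 2: [beta@0.0] (let y = ((\u.u) (\v.7)) in (let w = 7 in (y true)))
step 3: [beta@0] (let y = (\v.7) in (let w = 7 in (y true)))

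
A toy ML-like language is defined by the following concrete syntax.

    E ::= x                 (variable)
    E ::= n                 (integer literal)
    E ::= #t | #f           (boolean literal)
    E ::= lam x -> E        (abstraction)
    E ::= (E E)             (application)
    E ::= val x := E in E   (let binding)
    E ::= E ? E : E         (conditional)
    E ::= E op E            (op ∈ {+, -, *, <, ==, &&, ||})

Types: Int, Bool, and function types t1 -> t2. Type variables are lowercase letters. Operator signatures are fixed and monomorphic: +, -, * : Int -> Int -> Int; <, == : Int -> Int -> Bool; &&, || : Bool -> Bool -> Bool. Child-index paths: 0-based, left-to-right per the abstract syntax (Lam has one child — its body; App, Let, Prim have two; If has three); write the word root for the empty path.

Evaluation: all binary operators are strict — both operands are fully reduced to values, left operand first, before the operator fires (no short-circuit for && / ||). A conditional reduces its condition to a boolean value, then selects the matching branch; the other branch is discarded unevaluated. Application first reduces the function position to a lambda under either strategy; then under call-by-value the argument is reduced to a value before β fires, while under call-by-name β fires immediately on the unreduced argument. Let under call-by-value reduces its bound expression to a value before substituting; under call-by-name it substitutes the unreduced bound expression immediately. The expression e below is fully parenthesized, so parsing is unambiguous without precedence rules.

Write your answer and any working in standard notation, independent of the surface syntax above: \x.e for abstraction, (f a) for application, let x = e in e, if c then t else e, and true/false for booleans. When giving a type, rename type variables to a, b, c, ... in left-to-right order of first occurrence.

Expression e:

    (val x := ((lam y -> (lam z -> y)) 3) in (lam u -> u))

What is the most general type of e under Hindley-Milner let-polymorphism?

Working:
y : a
\z._ : b -> a
\y._ : a -> b -> a
  unify a -> b -> a ~ Int -> c
  unify a ~ Int
  unify b -> Int ~ c
_ _ : b -> Int
let x : forall. b -> Int
u : d
\u._ : d -> d

Answer: a -> a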